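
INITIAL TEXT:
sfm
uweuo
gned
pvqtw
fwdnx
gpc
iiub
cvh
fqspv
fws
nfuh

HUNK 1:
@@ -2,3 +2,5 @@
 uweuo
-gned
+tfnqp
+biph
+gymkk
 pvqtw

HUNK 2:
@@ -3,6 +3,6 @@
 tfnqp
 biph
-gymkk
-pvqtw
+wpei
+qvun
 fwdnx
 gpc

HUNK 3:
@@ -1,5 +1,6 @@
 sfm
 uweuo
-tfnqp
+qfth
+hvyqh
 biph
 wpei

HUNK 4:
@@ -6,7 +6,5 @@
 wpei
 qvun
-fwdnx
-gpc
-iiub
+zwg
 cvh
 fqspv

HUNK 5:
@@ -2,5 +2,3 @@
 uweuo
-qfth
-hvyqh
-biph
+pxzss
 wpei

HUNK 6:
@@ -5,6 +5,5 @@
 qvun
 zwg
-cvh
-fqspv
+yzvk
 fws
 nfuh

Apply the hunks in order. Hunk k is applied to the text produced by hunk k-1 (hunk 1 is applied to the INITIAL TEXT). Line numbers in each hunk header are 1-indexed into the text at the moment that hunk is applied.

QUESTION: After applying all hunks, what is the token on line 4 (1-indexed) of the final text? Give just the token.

Hunk 1: at line 2 remove [gned] add [tfnqp,biph,gymkk] -> 13 lines: sfm uweuo tfnqp biph gymkk pvqtw fwdnx gpc iiub cvh fqspv fws nfuh
Hunk 2: at line 3 remove [gymkk,pvqtw] add [wpei,qvun] -> 13 lines: sfm uweuo tfnqp biph wpei qvun fwdnx gpc iiub cvh fqspv fws nfuh
Hunk 3: at line 1 remove [tfnqp] add [qfth,hvyqh] -> 14 lines: sfm uweuo qfth hvyqh biph wpei qvun fwdnx gpc iiub cvh fqspv fws nfuh
Hunk 4: at line 6 remove [fwdnx,gpc,iiub] add [zwg] -> 12 lines: sfm uweuo qfth hvyqh biph wpei qvun zwg cvh fqspv fws nfuh
Hunk 5: at line 2 remove [qfth,hvyqh,biph] add [pxzss] -> 10 lines: sfm uweuo pxzss wpei qvun zwg cvh fqspv fws nfuh
Hunk 6: at line 5 remove [cvh,fqspv] add [yzvk] -> 9 lines: sfm uweuo pxzss wpei qvun zwg yzvk fws nfuh
Final line 4: wpei

Answer: wpei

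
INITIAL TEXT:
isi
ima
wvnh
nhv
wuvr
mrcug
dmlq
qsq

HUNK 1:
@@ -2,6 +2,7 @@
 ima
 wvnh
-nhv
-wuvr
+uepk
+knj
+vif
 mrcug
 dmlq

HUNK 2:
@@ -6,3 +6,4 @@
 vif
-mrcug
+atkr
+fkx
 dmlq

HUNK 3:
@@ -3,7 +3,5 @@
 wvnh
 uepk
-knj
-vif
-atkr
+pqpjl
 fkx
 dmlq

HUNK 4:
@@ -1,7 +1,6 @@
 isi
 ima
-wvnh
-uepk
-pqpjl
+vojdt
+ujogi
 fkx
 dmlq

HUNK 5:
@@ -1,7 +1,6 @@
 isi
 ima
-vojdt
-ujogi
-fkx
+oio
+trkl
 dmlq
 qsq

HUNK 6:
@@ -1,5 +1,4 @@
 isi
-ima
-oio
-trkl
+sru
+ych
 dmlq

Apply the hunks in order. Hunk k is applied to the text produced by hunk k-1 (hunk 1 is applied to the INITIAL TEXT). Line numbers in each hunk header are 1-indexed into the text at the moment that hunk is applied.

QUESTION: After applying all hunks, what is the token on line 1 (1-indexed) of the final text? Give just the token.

Hunk 1: at line 2 remove [nhv,wuvr] add [uepk,knj,vif] -> 9 lines: isi ima wvnh uepk knj vif mrcug dmlq qsq
Hunk 2: at line 6 remove [mrcug] add [atkr,fkx] -> 10 lines: isi ima wvnh uepk knj vif atkr fkx dmlq qsq
Hunk 3: at line 3 remove [knj,vif,atkr] add [pqpjl] -> 8 lines: isi ima wvnh uepk pqpjl fkx dmlq qsq
Hunk 4: at line 1 remove [wvnh,uepk,pqpjl] add [vojdt,ujogi] -> 7 lines: isi ima vojdt ujogi fkx dmlq qsq
Hunk 5: at line 1 remove [vojdt,ujogi,fkx] add [oio,trkl] -> 6 lines: isi ima oio trkl dmlq qsq
Hunk 6: at line 1 remove [ima,oio,trkl] add [sru,ych] -> 5 lines: isi sru ych dmlq qsq
Final line 1: isi

Answer: isi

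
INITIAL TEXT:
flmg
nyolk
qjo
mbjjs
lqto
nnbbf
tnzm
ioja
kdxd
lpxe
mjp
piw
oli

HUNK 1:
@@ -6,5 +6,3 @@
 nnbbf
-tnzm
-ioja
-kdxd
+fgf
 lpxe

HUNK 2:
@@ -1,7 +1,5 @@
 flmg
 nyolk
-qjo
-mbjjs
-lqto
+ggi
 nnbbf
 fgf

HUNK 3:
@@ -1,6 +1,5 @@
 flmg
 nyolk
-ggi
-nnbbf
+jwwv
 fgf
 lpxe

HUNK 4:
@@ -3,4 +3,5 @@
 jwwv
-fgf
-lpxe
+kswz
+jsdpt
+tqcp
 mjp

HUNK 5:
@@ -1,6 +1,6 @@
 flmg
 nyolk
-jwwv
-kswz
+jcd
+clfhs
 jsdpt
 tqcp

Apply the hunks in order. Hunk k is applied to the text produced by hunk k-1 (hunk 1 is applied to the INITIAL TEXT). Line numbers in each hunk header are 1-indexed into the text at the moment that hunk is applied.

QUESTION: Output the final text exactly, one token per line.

Hunk 1: at line 6 remove [tnzm,ioja,kdxd] add [fgf] -> 11 lines: flmg nyolk qjo mbjjs lqto nnbbf fgf lpxe mjp piw oli
Hunk 2: at line 1 remove [qjo,mbjjs,lqto] add [ggi] -> 9 lines: flmg nyolk ggi nnbbf fgf lpxe mjp piw oli
Hunk 3: at line 1 remove [ggi,nnbbf] add [jwwv] -> 8 lines: flmg nyolk jwwv fgf lpxe mjp piw oli
Hunk 4: at line 3 remove [fgf,lpxe] add [kswz,jsdpt,tqcp] -> 9 lines: flmg nyolk jwwv kswz jsdpt tqcp mjp piw oli
Hunk 5: at line 1 remove [jwwv,kswz] add [jcd,clfhs] -> 9 lines: flmg nyolk jcd clfhs jsdpt tqcp mjp piw oli

Answer: flmg
nyolk
jcd
clfhs
jsdpt
tqcp
mjp
piw
oli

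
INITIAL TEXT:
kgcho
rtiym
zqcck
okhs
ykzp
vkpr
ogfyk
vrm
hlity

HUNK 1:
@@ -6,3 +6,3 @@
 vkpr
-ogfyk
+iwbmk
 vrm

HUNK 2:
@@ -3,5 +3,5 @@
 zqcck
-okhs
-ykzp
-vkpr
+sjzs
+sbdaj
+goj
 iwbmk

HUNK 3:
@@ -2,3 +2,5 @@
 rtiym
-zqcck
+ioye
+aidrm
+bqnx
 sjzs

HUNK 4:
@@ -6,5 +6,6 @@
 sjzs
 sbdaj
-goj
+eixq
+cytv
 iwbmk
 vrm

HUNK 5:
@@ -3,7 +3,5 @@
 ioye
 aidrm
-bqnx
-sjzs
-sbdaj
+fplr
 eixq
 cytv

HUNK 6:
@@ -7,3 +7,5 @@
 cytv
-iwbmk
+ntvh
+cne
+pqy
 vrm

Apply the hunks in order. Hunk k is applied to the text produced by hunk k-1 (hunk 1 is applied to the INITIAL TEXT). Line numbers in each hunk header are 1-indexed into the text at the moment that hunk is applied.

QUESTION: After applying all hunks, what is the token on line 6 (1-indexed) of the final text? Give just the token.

Hunk 1: at line 6 remove [ogfyk] add [iwbmk] -> 9 lines: kgcho rtiym zqcck okhs ykzp vkpr iwbmk vrm hlity
Hunk 2: at line 3 remove [okhs,ykzp,vkpr] add [sjzs,sbdaj,goj] -> 9 lines: kgcho rtiym zqcck sjzs sbdaj goj iwbmk vrm hlity
Hunk 3: at line 2 remove [zqcck] add [ioye,aidrm,bqnx] -> 11 lines: kgcho rtiym ioye aidrm bqnx sjzs sbdaj goj iwbmk vrm hlity
Hunk 4: at line 6 remove [goj] add [eixq,cytv] -> 12 lines: kgcho rtiym ioye aidrm bqnx sjzs sbdaj eixq cytv iwbmk vrm hlity
Hunk 5: at line 3 remove [bqnx,sjzs,sbdaj] add [fplr] -> 10 lines: kgcho rtiym ioye aidrm fplr eixq cytv iwbmk vrm hlity
Hunk 6: at line 7 remove [iwbmk] add [ntvh,cne,pqy] -> 12 lines: kgcho rtiym ioye aidrm fplr eixq cytv ntvh cne pqy vrm hlity
Final line 6: eixq

Answer: eixq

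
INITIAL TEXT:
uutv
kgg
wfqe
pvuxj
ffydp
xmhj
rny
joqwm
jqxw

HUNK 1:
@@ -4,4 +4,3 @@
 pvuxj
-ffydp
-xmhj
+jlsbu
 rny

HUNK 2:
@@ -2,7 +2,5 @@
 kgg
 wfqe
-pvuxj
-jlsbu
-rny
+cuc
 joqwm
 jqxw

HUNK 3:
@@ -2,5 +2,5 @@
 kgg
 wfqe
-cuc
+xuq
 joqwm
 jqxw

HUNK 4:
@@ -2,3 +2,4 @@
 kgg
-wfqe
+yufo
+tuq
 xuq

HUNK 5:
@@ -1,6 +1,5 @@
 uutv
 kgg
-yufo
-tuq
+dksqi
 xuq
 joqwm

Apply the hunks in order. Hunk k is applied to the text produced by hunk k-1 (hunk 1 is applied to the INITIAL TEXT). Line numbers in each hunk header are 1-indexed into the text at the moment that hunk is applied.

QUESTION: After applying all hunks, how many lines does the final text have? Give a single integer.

Answer: 6

Derivation:
Hunk 1: at line 4 remove [ffydp,xmhj] add [jlsbu] -> 8 lines: uutv kgg wfqe pvuxj jlsbu rny joqwm jqxw
Hunk 2: at line 2 remove [pvuxj,jlsbu,rny] add [cuc] -> 6 lines: uutv kgg wfqe cuc joqwm jqxw
Hunk 3: at line 2 remove [cuc] add [xuq] -> 6 lines: uutv kgg wfqe xuq joqwm jqxw
Hunk 4: at line 2 remove [wfqe] add [yufo,tuq] -> 7 lines: uutv kgg yufo tuq xuq joqwm jqxw
Hunk 5: at line 1 remove [yufo,tuq] add [dksqi] -> 6 lines: uutv kgg dksqi xuq joqwm jqxw
Final line count: 6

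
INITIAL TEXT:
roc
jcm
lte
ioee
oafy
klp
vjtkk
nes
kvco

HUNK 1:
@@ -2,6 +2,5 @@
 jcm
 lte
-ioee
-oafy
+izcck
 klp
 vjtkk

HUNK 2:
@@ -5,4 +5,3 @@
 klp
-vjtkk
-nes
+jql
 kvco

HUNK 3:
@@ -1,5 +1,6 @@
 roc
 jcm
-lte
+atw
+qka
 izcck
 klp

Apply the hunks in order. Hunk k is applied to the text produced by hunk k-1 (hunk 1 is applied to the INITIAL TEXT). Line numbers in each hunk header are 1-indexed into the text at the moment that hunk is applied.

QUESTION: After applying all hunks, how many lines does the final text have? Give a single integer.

Hunk 1: at line 2 remove [ioee,oafy] add [izcck] -> 8 lines: roc jcm lte izcck klp vjtkk nes kvco
Hunk 2: at line 5 remove [vjtkk,nes] add [jql] -> 7 lines: roc jcm lte izcck klp jql kvco
Hunk 3: at line 1 remove [lte] add [atw,qka] -> 8 lines: roc jcm atw qka izcck klp jql kvco
Final line count: 8

Answer: 8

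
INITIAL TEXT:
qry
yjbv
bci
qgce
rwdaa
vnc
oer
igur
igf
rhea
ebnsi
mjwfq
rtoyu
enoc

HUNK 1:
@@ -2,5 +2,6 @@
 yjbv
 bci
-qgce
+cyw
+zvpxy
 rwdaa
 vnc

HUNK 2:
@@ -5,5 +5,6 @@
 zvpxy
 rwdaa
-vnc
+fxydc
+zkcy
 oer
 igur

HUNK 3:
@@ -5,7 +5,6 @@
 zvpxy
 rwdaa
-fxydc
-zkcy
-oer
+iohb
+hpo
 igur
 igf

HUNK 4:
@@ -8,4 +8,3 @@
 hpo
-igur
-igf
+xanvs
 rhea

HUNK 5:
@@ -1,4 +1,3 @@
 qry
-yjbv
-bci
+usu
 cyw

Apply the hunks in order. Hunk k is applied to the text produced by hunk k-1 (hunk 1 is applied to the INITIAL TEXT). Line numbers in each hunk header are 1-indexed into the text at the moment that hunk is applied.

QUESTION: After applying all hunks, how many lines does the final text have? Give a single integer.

Answer: 13

Derivation:
Hunk 1: at line 2 remove [qgce] add [cyw,zvpxy] -> 15 lines: qry yjbv bci cyw zvpxy rwdaa vnc oer igur igf rhea ebnsi mjwfq rtoyu enoc
Hunk 2: at line 5 remove [vnc] add [fxydc,zkcy] -> 16 lines: qry yjbv bci cyw zvpxy rwdaa fxydc zkcy oer igur igf rhea ebnsi mjwfq rtoyu enoc
Hunk 3: at line 5 remove [fxydc,zkcy,oer] add [iohb,hpo] -> 15 lines: qry yjbv bci cyw zvpxy rwdaa iohb hpo igur igf rhea ebnsi mjwfq rtoyu enoc
Hunk 4: at line 8 remove [igur,igf] add [xanvs] -> 14 lines: qry yjbv bci cyw zvpxy rwdaa iohb hpo xanvs rhea ebnsi mjwfq rtoyu enoc
Hunk 5: at line 1 remove [yjbv,bci] add [usu] -> 13 lines: qry usu cyw zvpxy rwdaa iohb hpo xanvs rhea ebnsi mjwfq rtoyu enoc
Final line count: 13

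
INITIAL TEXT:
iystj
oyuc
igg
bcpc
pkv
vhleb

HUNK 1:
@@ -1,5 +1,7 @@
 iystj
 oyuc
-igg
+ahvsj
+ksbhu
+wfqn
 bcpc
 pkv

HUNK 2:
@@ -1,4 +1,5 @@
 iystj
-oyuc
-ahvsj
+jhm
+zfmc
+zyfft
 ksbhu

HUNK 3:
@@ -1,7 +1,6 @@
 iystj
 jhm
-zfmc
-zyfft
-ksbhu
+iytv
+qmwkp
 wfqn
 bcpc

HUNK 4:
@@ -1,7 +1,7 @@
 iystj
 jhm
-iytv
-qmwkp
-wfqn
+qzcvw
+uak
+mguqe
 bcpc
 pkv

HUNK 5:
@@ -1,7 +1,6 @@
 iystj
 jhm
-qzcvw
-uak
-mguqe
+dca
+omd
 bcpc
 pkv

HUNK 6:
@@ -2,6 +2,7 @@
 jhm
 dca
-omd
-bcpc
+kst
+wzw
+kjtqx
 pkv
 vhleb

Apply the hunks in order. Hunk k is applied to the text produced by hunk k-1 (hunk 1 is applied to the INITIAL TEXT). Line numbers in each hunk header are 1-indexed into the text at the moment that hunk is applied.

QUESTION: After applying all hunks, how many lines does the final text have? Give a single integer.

Hunk 1: at line 1 remove [igg] add [ahvsj,ksbhu,wfqn] -> 8 lines: iystj oyuc ahvsj ksbhu wfqn bcpc pkv vhleb
Hunk 2: at line 1 remove [oyuc,ahvsj] add [jhm,zfmc,zyfft] -> 9 lines: iystj jhm zfmc zyfft ksbhu wfqn bcpc pkv vhleb
Hunk 3: at line 1 remove [zfmc,zyfft,ksbhu] add [iytv,qmwkp] -> 8 lines: iystj jhm iytv qmwkp wfqn bcpc pkv vhleb
Hunk 4: at line 1 remove [iytv,qmwkp,wfqn] add [qzcvw,uak,mguqe] -> 8 lines: iystj jhm qzcvw uak mguqe bcpc pkv vhleb
Hunk 5: at line 1 remove [qzcvw,uak,mguqe] add [dca,omd] -> 7 lines: iystj jhm dca omd bcpc pkv vhleb
Hunk 6: at line 2 remove [omd,bcpc] add [kst,wzw,kjtqx] -> 8 lines: iystj jhm dca kst wzw kjtqx pkv vhleb
Final line count: 8

Answer: 8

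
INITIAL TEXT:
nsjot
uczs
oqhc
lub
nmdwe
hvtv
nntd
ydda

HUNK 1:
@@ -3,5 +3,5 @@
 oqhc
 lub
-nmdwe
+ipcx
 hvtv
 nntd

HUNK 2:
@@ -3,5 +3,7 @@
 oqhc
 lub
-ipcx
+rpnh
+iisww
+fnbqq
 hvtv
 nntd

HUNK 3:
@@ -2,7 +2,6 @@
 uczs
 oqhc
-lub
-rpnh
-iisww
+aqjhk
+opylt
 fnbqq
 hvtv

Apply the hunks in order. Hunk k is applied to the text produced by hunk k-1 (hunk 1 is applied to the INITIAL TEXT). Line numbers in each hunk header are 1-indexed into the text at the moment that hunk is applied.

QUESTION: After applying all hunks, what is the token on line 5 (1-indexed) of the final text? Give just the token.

Answer: opylt

Derivation:
Hunk 1: at line 3 remove [nmdwe] add [ipcx] -> 8 lines: nsjot uczs oqhc lub ipcx hvtv nntd ydda
Hunk 2: at line 3 remove [ipcx] add [rpnh,iisww,fnbqq] -> 10 lines: nsjot uczs oqhc lub rpnh iisww fnbqq hvtv nntd ydda
Hunk 3: at line 2 remove [lub,rpnh,iisww] add [aqjhk,opylt] -> 9 lines: nsjot uczs oqhc aqjhk opylt fnbqq hvtv nntd ydda
Final line 5: opylt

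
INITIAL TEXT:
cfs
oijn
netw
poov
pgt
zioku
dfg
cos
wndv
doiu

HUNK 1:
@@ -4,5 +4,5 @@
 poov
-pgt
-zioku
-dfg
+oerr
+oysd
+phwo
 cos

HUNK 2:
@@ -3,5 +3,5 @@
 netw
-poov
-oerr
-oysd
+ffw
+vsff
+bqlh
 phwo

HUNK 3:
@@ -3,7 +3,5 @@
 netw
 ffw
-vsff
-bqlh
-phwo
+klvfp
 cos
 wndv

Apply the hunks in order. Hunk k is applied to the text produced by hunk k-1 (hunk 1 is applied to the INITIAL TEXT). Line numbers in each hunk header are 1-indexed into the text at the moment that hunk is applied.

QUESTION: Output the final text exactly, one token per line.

Hunk 1: at line 4 remove [pgt,zioku,dfg] add [oerr,oysd,phwo] -> 10 lines: cfs oijn netw poov oerr oysd phwo cos wndv doiu
Hunk 2: at line 3 remove [poov,oerr,oysd] add [ffw,vsff,bqlh] -> 10 lines: cfs oijn netw ffw vsff bqlh phwo cos wndv doiu
Hunk 3: at line 3 remove [vsff,bqlh,phwo] add [klvfp] -> 8 lines: cfs oijn netw ffw klvfp cos wndv doiu

Answer: cfs
oijn
netw
ffw
klvfp
cos
wndv
doiu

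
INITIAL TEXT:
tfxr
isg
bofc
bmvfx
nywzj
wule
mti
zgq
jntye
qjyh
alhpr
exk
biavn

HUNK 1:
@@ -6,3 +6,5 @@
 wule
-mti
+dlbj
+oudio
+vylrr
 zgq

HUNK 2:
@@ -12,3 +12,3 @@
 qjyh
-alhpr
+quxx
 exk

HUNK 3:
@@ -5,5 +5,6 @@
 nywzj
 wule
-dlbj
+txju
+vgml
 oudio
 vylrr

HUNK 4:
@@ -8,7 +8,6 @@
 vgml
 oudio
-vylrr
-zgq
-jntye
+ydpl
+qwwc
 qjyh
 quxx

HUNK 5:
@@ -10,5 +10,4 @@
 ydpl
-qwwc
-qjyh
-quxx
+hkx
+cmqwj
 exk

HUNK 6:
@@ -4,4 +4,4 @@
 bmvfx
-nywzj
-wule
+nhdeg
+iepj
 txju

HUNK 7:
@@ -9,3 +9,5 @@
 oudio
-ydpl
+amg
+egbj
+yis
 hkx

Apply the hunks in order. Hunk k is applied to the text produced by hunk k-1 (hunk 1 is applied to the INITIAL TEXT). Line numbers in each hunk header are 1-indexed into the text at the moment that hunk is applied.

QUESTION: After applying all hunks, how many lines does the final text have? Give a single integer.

Answer: 16

Derivation:
Hunk 1: at line 6 remove [mti] add [dlbj,oudio,vylrr] -> 15 lines: tfxr isg bofc bmvfx nywzj wule dlbj oudio vylrr zgq jntye qjyh alhpr exk biavn
Hunk 2: at line 12 remove [alhpr] add [quxx] -> 15 lines: tfxr isg bofc bmvfx nywzj wule dlbj oudio vylrr zgq jntye qjyh quxx exk biavn
Hunk 3: at line 5 remove [dlbj] add [txju,vgml] -> 16 lines: tfxr isg bofc bmvfx nywzj wule txju vgml oudio vylrr zgq jntye qjyh quxx exk biavn
Hunk 4: at line 8 remove [vylrr,zgq,jntye] add [ydpl,qwwc] -> 15 lines: tfxr isg bofc bmvfx nywzj wule txju vgml oudio ydpl qwwc qjyh quxx exk biavn
Hunk 5: at line 10 remove [qwwc,qjyh,quxx] add [hkx,cmqwj] -> 14 lines: tfxr isg bofc bmvfx nywzj wule txju vgml oudio ydpl hkx cmqwj exk biavn
Hunk 6: at line 4 remove [nywzj,wule] add [nhdeg,iepj] -> 14 lines: tfxr isg bofc bmvfx nhdeg iepj txju vgml oudio ydpl hkx cmqwj exk biavn
Hunk 7: at line 9 remove [ydpl] add [amg,egbj,yis] -> 16 lines: tfxr isg bofc bmvfx nhdeg iepj txju vgml oudio amg egbj yis hkx cmqwj exk biavn
Final line count: 16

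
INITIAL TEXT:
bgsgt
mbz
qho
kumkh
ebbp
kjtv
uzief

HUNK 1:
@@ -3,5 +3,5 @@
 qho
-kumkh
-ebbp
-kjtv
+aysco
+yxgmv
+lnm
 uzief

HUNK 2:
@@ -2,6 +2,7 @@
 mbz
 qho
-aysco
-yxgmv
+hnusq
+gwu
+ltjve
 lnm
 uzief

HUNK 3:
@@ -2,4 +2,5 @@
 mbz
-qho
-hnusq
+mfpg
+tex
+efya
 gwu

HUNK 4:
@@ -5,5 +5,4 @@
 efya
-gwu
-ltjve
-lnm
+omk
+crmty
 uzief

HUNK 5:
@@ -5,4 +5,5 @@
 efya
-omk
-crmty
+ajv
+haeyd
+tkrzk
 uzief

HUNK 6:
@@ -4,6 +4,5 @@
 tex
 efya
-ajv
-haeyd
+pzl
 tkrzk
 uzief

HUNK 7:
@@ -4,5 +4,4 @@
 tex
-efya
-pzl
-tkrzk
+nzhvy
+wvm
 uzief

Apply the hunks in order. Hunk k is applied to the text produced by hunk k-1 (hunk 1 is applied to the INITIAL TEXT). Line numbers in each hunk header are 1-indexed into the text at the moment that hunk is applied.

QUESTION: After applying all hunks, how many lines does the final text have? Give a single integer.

Answer: 7

Derivation:
Hunk 1: at line 3 remove [kumkh,ebbp,kjtv] add [aysco,yxgmv,lnm] -> 7 lines: bgsgt mbz qho aysco yxgmv lnm uzief
Hunk 2: at line 2 remove [aysco,yxgmv] add [hnusq,gwu,ltjve] -> 8 lines: bgsgt mbz qho hnusq gwu ltjve lnm uzief
Hunk 3: at line 2 remove [qho,hnusq] add [mfpg,tex,efya] -> 9 lines: bgsgt mbz mfpg tex efya gwu ltjve lnm uzief
Hunk 4: at line 5 remove [gwu,ltjve,lnm] add [omk,crmty] -> 8 lines: bgsgt mbz mfpg tex efya omk crmty uzief
Hunk 5: at line 5 remove [omk,crmty] add [ajv,haeyd,tkrzk] -> 9 lines: bgsgt mbz mfpg tex efya ajv haeyd tkrzk uzief
Hunk 6: at line 4 remove [ajv,haeyd] add [pzl] -> 8 lines: bgsgt mbz mfpg tex efya pzl tkrzk uzief
Hunk 7: at line 4 remove [efya,pzl,tkrzk] add [nzhvy,wvm] -> 7 lines: bgsgt mbz mfpg tex nzhvy wvm uzief
Final line count: 7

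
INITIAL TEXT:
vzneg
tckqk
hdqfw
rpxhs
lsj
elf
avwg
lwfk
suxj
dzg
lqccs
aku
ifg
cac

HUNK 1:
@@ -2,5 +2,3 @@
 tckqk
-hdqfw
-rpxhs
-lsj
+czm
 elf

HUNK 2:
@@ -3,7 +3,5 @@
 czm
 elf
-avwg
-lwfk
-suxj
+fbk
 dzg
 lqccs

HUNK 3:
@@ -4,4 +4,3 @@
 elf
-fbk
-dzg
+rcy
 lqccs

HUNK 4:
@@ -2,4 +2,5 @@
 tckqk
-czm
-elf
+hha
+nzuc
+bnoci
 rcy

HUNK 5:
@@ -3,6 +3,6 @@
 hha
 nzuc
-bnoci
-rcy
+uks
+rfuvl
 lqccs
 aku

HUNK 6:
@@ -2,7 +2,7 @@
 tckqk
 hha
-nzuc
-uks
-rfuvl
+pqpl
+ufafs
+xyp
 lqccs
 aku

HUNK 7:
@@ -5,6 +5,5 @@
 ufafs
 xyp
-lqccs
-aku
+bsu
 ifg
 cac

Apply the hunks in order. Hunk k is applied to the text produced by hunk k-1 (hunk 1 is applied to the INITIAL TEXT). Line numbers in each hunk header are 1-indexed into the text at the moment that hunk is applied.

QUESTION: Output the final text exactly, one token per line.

Answer: vzneg
tckqk
hha
pqpl
ufafs
xyp
bsu
ifg
cac

Derivation:
Hunk 1: at line 2 remove [hdqfw,rpxhs,lsj] add [czm] -> 12 lines: vzneg tckqk czm elf avwg lwfk suxj dzg lqccs aku ifg cac
Hunk 2: at line 3 remove [avwg,lwfk,suxj] add [fbk] -> 10 lines: vzneg tckqk czm elf fbk dzg lqccs aku ifg cac
Hunk 3: at line 4 remove [fbk,dzg] add [rcy] -> 9 lines: vzneg tckqk czm elf rcy lqccs aku ifg cac
Hunk 4: at line 2 remove [czm,elf] add [hha,nzuc,bnoci] -> 10 lines: vzneg tckqk hha nzuc bnoci rcy lqccs aku ifg cac
Hunk 5: at line 3 remove [bnoci,rcy] add [uks,rfuvl] -> 10 lines: vzneg tckqk hha nzuc uks rfuvl lqccs aku ifg cac
Hunk 6: at line 2 remove [nzuc,uks,rfuvl] add [pqpl,ufafs,xyp] -> 10 lines: vzneg tckqk hha pqpl ufafs xyp lqccs aku ifg cac
Hunk 7: at line 5 remove [lqccs,aku] add [bsu] -> 9 lines: vzneg tckqk hha pqpl ufafs xyp bsu ifg cac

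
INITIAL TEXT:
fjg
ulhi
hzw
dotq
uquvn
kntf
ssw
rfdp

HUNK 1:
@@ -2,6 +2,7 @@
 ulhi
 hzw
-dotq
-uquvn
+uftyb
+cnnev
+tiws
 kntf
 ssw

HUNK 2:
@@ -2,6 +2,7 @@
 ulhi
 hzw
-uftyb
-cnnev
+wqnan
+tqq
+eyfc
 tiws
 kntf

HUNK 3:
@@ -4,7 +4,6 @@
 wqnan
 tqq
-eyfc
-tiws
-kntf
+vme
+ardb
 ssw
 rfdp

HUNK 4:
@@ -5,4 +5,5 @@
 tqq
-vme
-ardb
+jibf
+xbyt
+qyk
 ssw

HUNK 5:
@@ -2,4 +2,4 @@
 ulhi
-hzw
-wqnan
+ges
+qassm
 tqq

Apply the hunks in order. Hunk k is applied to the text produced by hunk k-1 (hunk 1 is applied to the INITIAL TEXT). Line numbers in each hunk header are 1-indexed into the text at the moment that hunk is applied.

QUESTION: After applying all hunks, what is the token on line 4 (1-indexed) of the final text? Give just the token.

Hunk 1: at line 2 remove [dotq,uquvn] add [uftyb,cnnev,tiws] -> 9 lines: fjg ulhi hzw uftyb cnnev tiws kntf ssw rfdp
Hunk 2: at line 2 remove [uftyb,cnnev] add [wqnan,tqq,eyfc] -> 10 lines: fjg ulhi hzw wqnan tqq eyfc tiws kntf ssw rfdp
Hunk 3: at line 4 remove [eyfc,tiws,kntf] add [vme,ardb] -> 9 lines: fjg ulhi hzw wqnan tqq vme ardb ssw rfdp
Hunk 4: at line 5 remove [vme,ardb] add [jibf,xbyt,qyk] -> 10 lines: fjg ulhi hzw wqnan tqq jibf xbyt qyk ssw rfdp
Hunk 5: at line 2 remove [hzw,wqnan] add [ges,qassm] -> 10 lines: fjg ulhi ges qassm tqq jibf xbyt qyk ssw rfdp
Final line 4: qassm

Answer: qassm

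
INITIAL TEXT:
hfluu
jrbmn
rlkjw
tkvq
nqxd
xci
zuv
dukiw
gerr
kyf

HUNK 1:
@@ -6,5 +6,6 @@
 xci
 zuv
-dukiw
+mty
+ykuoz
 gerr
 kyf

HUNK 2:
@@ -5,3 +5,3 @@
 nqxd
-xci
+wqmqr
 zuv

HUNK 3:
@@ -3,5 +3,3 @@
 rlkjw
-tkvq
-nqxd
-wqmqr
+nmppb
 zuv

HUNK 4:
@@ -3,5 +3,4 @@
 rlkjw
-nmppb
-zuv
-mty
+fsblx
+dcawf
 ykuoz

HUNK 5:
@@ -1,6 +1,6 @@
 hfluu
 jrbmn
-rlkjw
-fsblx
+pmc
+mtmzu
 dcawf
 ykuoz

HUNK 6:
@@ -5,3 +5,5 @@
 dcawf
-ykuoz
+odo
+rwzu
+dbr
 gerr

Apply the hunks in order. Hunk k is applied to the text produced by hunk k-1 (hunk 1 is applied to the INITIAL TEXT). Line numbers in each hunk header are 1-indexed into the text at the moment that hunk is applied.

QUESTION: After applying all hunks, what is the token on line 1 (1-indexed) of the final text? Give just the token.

Answer: hfluu

Derivation:
Hunk 1: at line 6 remove [dukiw] add [mty,ykuoz] -> 11 lines: hfluu jrbmn rlkjw tkvq nqxd xci zuv mty ykuoz gerr kyf
Hunk 2: at line 5 remove [xci] add [wqmqr] -> 11 lines: hfluu jrbmn rlkjw tkvq nqxd wqmqr zuv mty ykuoz gerr kyf
Hunk 3: at line 3 remove [tkvq,nqxd,wqmqr] add [nmppb] -> 9 lines: hfluu jrbmn rlkjw nmppb zuv mty ykuoz gerr kyf
Hunk 4: at line 3 remove [nmppb,zuv,mty] add [fsblx,dcawf] -> 8 lines: hfluu jrbmn rlkjw fsblx dcawf ykuoz gerr kyf
Hunk 5: at line 1 remove [rlkjw,fsblx] add [pmc,mtmzu] -> 8 lines: hfluu jrbmn pmc mtmzu dcawf ykuoz gerr kyf
Hunk 6: at line 5 remove [ykuoz] add [odo,rwzu,dbr] -> 10 lines: hfluu jrbmn pmc mtmzu dcawf odo rwzu dbr gerr kyf
Final line 1: hfluu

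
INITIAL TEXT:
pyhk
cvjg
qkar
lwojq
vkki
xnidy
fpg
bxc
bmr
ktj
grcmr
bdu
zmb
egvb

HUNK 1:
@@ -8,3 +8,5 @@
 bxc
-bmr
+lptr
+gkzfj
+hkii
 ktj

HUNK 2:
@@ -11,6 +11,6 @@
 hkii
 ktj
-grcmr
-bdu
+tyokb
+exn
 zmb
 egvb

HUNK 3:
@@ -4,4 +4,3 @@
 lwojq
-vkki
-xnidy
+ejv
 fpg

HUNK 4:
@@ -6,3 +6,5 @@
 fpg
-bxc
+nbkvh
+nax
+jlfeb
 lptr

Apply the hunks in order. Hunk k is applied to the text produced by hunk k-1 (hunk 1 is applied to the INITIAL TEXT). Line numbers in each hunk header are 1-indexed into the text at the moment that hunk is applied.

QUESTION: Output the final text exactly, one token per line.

Hunk 1: at line 8 remove [bmr] add [lptr,gkzfj,hkii] -> 16 lines: pyhk cvjg qkar lwojq vkki xnidy fpg bxc lptr gkzfj hkii ktj grcmr bdu zmb egvb
Hunk 2: at line 11 remove [grcmr,bdu] add [tyokb,exn] -> 16 lines: pyhk cvjg qkar lwojq vkki xnidy fpg bxc lptr gkzfj hkii ktj tyokb exn zmb egvb
Hunk 3: at line 4 remove [vkki,xnidy] add [ejv] -> 15 lines: pyhk cvjg qkar lwojq ejv fpg bxc lptr gkzfj hkii ktj tyokb exn zmb egvb
Hunk 4: at line 6 remove [bxc] add [nbkvh,nax,jlfeb] -> 17 lines: pyhk cvjg qkar lwojq ejv fpg nbkvh nax jlfeb lptr gkzfj hkii ktj tyokb exn zmb egvb

Answer: pyhk
cvjg
qkar
lwojq
ejv
fpg
nbkvh
nax
jlfeb
lptr
gkzfj
hkii
ktj
tyokb
exn
zmb
egvb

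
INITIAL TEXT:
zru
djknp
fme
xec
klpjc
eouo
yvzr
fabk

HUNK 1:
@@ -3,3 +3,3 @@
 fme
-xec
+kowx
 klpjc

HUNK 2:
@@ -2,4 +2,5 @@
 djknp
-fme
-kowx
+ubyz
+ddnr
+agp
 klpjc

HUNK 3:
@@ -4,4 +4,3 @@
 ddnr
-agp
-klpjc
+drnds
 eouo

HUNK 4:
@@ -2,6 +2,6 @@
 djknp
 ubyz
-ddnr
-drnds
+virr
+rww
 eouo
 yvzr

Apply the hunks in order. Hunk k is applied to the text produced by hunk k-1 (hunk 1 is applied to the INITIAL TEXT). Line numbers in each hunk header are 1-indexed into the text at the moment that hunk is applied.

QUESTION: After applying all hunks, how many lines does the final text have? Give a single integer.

Answer: 8

Derivation:
Hunk 1: at line 3 remove [xec] add [kowx] -> 8 lines: zru djknp fme kowx klpjc eouo yvzr fabk
Hunk 2: at line 2 remove [fme,kowx] add [ubyz,ddnr,agp] -> 9 lines: zru djknp ubyz ddnr agp klpjc eouo yvzr fabk
Hunk 3: at line 4 remove [agp,klpjc] add [drnds] -> 8 lines: zru djknp ubyz ddnr drnds eouo yvzr fabk
Hunk 4: at line 2 remove [ddnr,drnds] add [virr,rww] -> 8 lines: zru djknp ubyz virr rww eouo yvzr fabk
Final line count: 8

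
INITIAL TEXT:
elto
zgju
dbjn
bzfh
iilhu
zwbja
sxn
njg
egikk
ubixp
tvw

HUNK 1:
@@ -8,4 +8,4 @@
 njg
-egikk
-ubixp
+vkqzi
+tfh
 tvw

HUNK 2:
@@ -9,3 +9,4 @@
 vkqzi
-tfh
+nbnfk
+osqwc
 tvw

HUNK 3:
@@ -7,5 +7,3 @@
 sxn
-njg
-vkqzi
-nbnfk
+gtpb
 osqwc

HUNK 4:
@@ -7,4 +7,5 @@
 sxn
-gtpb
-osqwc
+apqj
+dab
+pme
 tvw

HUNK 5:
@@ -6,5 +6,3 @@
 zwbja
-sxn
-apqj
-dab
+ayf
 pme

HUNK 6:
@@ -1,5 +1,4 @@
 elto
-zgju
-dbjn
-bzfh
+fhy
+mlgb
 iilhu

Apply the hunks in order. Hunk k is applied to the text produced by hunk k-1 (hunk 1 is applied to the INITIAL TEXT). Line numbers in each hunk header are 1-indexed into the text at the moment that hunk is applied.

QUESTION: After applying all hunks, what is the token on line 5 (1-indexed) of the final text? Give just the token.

Answer: zwbja

Derivation:
Hunk 1: at line 8 remove [egikk,ubixp] add [vkqzi,tfh] -> 11 lines: elto zgju dbjn bzfh iilhu zwbja sxn njg vkqzi tfh tvw
Hunk 2: at line 9 remove [tfh] add [nbnfk,osqwc] -> 12 lines: elto zgju dbjn bzfh iilhu zwbja sxn njg vkqzi nbnfk osqwc tvw
Hunk 3: at line 7 remove [njg,vkqzi,nbnfk] add [gtpb] -> 10 lines: elto zgju dbjn bzfh iilhu zwbja sxn gtpb osqwc tvw
Hunk 4: at line 7 remove [gtpb,osqwc] add [apqj,dab,pme] -> 11 lines: elto zgju dbjn bzfh iilhu zwbja sxn apqj dab pme tvw
Hunk 5: at line 6 remove [sxn,apqj,dab] add [ayf] -> 9 lines: elto zgju dbjn bzfh iilhu zwbja ayf pme tvw
Hunk 6: at line 1 remove [zgju,dbjn,bzfh] add [fhy,mlgb] -> 8 lines: elto fhy mlgb iilhu zwbja ayf pme tvw
Final line 5: zwbja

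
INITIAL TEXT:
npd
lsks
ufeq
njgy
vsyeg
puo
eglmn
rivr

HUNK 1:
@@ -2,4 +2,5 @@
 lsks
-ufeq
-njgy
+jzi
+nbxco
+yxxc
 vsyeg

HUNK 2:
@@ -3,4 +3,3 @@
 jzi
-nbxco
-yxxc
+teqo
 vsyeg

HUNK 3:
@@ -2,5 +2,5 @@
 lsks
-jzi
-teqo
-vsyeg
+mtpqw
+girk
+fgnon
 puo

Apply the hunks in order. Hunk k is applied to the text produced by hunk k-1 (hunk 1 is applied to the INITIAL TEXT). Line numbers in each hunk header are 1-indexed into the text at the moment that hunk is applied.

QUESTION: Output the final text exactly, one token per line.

Hunk 1: at line 2 remove [ufeq,njgy] add [jzi,nbxco,yxxc] -> 9 lines: npd lsks jzi nbxco yxxc vsyeg puo eglmn rivr
Hunk 2: at line 3 remove [nbxco,yxxc] add [teqo] -> 8 lines: npd lsks jzi teqo vsyeg puo eglmn rivr
Hunk 3: at line 2 remove [jzi,teqo,vsyeg] add [mtpqw,girk,fgnon] -> 8 lines: npd lsks mtpqw girk fgnon puo eglmn rivr

Answer: npd
lsks
mtpqw
girk
fgnon
puo
eglmn
rivr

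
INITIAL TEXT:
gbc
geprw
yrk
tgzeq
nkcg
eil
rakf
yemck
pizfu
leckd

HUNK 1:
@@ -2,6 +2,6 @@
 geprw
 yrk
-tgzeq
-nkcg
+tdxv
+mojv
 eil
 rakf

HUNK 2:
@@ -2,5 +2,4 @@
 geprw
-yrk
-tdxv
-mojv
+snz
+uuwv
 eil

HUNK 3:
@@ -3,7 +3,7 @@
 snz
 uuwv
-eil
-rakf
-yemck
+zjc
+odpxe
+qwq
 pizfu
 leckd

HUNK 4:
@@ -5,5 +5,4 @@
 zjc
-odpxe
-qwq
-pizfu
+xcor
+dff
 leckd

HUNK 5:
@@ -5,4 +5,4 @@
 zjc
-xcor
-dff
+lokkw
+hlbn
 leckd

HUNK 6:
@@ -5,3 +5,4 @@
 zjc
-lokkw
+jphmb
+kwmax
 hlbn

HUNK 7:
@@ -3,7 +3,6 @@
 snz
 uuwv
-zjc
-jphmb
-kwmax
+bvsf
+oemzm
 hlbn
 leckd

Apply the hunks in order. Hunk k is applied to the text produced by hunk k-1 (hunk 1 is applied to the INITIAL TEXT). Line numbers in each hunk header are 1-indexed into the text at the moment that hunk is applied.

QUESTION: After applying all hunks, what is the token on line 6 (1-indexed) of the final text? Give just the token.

Answer: oemzm

Derivation:
Hunk 1: at line 2 remove [tgzeq,nkcg] add [tdxv,mojv] -> 10 lines: gbc geprw yrk tdxv mojv eil rakf yemck pizfu leckd
Hunk 2: at line 2 remove [yrk,tdxv,mojv] add [snz,uuwv] -> 9 lines: gbc geprw snz uuwv eil rakf yemck pizfu leckd
Hunk 3: at line 3 remove [eil,rakf,yemck] add [zjc,odpxe,qwq] -> 9 lines: gbc geprw snz uuwv zjc odpxe qwq pizfu leckd
Hunk 4: at line 5 remove [odpxe,qwq,pizfu] add [xcor,dff] -> 8 lines: gbc geprw snz uuwv zjc xcor dff leckd
Hunk 5: at line 5 remove [xcor,dff] add [lokkw,hlbn] -> 8 lines: gbc geprw snz uuwv zjc lokkw hlbn leckd
Hunk 6: at line 5 remove [lokkw] add [jphmb,kwmax] -> 9 lines: gbc geprw snz uuwv zjc jphmb kwmax hlbn leckd
Hunk 7: at line 3 remove [zjc,jphmb,kwmax] add [bvsf,oemzm] -> 8 lines: gbc geprw snz uuwv bvsf oemzm hlbn leckd
Final line 6: oemzm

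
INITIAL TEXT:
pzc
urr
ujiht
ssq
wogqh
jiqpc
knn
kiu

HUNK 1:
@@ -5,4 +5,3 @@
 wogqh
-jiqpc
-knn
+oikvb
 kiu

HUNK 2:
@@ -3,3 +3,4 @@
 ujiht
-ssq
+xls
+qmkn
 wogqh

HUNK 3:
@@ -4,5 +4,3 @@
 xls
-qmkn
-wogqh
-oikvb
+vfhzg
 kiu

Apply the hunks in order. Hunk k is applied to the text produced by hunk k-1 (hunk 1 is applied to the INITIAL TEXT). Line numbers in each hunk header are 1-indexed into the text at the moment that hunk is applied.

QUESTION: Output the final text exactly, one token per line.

Hunk 1: at line 5 remove [jiqpc,knn] add [oikvb] -> 7 lines: pzc urr ujiht ssq wogqh oikvb kiu
Hunk 2: at line 3 remove [ssq] add [xls,qmkn] -> 8 lines: pzc urr ujiht xls qmkn wogqh oikvb kiu
Hunk 3: at line 4 remove [qmkn,wogqh,oikvb] add [vfhzg] -> 6 lines: pzc urr ujiht xls vfhzg kiu

Answer: pzc
urr
ujiht
xls
vfhzg
kiu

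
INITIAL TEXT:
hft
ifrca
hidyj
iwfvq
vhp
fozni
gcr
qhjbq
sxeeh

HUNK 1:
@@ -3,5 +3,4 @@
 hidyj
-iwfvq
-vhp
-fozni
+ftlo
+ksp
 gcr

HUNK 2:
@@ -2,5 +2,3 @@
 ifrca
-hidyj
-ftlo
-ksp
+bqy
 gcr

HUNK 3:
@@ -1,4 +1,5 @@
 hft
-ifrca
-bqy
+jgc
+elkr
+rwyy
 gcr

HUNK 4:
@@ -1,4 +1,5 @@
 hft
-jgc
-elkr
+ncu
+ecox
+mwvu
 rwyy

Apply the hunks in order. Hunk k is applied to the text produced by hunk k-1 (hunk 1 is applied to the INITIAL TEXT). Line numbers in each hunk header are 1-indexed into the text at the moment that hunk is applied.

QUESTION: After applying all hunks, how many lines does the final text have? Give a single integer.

Answer: 8

Derivation:
Hunk 1: at line 3 remove [iwfvq,vhp,fozni] add [ftlo,ksp] -> 8 lines: hft ifrca hidyj ftlo ksp gcr qhjbq sxeeh
Hunk 2: at line 2 remove [hidyj,ftlo,ksp] add [bqy] -> 6 lines: hft ifrca bqy gcr qhjbq sxeeh
Hunk 3: at line 1 remove [ifrca,bqy] add [jgc,elkr,rwyy] -> 7 lines: hft jgc elkr rwyy gcr qhjbq sxeeh
Hunk 4: at line 1 remove [jgc,elkr] add [ncu,ecox,mwvu] -> 8 lines: hft ncu ecox mwvu rwyy gcr qhjbq sxeeh
Final line count: 8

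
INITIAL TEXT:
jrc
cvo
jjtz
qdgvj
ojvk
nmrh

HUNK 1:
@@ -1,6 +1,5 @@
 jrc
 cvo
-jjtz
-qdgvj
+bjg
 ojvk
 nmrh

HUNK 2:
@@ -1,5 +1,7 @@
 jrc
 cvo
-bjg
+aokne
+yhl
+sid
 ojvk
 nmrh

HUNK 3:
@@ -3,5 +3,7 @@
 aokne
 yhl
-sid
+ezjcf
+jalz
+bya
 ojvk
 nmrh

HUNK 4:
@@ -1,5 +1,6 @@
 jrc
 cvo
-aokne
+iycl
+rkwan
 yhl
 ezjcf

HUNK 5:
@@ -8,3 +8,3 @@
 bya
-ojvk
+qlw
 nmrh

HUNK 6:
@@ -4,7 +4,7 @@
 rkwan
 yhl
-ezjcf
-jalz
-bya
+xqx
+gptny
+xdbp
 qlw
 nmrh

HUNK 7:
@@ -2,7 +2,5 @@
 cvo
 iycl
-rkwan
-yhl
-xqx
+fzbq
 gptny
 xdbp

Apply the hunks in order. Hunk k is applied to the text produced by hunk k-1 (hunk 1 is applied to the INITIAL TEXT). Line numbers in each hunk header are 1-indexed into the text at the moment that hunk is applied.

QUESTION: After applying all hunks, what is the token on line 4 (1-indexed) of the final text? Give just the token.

Answer: fzbq

Derivation:
Hunk 1: at line 1 remove [jjtz,qdgvj] add [bjg] -> 5 lines: jrc cvo bjg ojvk nmrh
Hunk 2: at line 1 remove [bjg] add [aokne,yhl,sid] -> 7 lines: jrc cvo aokne yhl sid ojvk nmrh
Hunk 3: at line 3 remove [sid] add [ezjcf,jalz,bya] -> 9 lines: jrc cvo aokne yhl ezjcf jalz bya ojvk nmrh
Hunk 4: at line 1 remove [aokne] add [iycl,rkwan] -> 10 lines: jrc cvo iycl rkwan yhl ezjcf jalz bya ojvk nmrh
Hunk 5: at line 8 remove [ojvk] add [qlw] -> 10 lines: jrc cvo iycl rkwan yhl ezjcf jalz bya qlw nmrh
Hunk 6: at line 4 remove [ezjcf,jalz,bya] add [xqx,gptny,xdbp] -> 10 lines: jrc cvo iycl rkwan yhl xqx gptny xdbp qlw nmrh
Hunk 7: at line 2 remove [rkwan,yhl,xqx] add [fzbq] -> 8 lines: jrc cvo iycl fzbq gptny xdbp qlw nmrh
Final line 4: fzbq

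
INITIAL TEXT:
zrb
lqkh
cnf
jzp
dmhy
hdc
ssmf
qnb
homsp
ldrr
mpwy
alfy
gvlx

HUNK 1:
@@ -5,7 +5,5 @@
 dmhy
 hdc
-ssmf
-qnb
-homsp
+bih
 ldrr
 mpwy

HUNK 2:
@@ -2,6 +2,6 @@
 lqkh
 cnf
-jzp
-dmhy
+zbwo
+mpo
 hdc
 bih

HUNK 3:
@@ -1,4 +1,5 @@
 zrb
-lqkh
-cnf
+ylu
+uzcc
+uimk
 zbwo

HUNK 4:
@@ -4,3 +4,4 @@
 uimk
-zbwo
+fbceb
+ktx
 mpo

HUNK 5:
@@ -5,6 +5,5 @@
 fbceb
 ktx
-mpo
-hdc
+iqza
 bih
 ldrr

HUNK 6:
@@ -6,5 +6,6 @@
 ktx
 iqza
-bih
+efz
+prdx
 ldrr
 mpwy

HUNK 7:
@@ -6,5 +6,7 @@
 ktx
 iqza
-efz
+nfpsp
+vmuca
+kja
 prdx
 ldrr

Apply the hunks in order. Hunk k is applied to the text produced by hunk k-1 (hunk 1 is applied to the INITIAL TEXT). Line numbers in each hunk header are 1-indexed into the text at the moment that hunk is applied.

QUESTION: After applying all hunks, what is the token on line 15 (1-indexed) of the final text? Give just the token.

Hunk 1: at line 5 remove [ssmf,qnb,homsp] add [bih] -> 11 lines: zrb lqkh cnf jzp dmhy hdc bih ldrr mpwy alfy gvlx
Hunk 2: at line 2 remove [jzp,dmhy] add [zbwo,mpo] -> 11 lines: zrb lqkh cnf zbwo mpo hdc bih ldrr mpwy alfy gvlx
Hunk 3: at line 1 remove [lqkh,cnf] add [ylu,uzcc,uimk] -> 12 lines: zrb ylu uzcc uimk zbwo mpo hdc bih ldrr mpwy alfy gvlx
Hunk 4: at line 4 remove [zbwo] add [fbceb,ktx] -> 13 lines: zrb ylu uzcc uimk fbceb ktx mpo hdc bih ldrr mpwy alfy gvlx
Hunk 5: at line 5 remove [mpo,hdc] add [iqza] -> 12 lines: zrb ylu uzcc uimk fbceb ktx iqza bih ldrr mpwy alfy gvlx
Hunk 6: at line 6 remove [bih] add [efz,prdx] -> 13 lines: zrb ylu uzcc uimk fbceb ktx iqza efz prdx ldrr mpwy alfy gvlx
Hunk 7: at line 6 remove [efz] add [nfpsp,vmuca,kja] -> 15 lines: zrb ylu uzcc uimk fbceb ktx iqza nfpsp vmuca kja prdx ldrr mpwy alfy gvlx
Final line 15: gvlx

Answer: gvlx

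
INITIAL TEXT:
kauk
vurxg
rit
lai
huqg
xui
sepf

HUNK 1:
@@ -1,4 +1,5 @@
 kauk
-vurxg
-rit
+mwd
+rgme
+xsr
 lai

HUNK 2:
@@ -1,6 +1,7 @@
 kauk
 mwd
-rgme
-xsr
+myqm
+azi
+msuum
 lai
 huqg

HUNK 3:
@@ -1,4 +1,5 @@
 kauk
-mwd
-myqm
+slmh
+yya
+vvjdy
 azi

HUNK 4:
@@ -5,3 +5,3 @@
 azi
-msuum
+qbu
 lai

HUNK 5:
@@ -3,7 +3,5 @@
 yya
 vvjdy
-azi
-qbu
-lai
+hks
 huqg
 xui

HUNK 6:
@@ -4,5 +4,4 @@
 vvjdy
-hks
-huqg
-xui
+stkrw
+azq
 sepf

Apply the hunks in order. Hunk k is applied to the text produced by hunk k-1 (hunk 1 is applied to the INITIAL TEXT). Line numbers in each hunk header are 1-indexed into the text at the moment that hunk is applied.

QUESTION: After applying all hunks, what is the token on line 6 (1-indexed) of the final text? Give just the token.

Answer: azq

Derivation:
Hunk 1: at line 1 remove [vurxg,rit] add [mwd,rgme,xsr] -> 8 lines: kauk mwd rgme xsr lai huqg xui sepf
Hunk 2: at line 1 remove [rgme,xsr] add [myqm,azi,msuum] -> 9 lines: kauk mwd myqm azi msuum lai huqg xui sepf
Hunk 3: at line 1 remove [mwd,myqm] add [slmh,yya,vvjdy] -> 10 lines: kauk slmh yya vvjdy azi msuum lai huqg xui sepf
Hunk 4: at line 5 remove [msuum] add [qbu] -> 10 lines: kauk slmh yya vvjdy azi qbu lai huqg xui sepf
Hunk 5: at line 3 remove [azi,qbu,lai] add [hks] -> 8 lines: kauk slmh yya vvjdy hks huqg xui sepf
Hunk 6: at line 4 remove [hks,huqg,xui] add [stkrw,azq] -> 7 lines: kauk slmh yya vvjdy stkrw azq sepf
Final line 6: azq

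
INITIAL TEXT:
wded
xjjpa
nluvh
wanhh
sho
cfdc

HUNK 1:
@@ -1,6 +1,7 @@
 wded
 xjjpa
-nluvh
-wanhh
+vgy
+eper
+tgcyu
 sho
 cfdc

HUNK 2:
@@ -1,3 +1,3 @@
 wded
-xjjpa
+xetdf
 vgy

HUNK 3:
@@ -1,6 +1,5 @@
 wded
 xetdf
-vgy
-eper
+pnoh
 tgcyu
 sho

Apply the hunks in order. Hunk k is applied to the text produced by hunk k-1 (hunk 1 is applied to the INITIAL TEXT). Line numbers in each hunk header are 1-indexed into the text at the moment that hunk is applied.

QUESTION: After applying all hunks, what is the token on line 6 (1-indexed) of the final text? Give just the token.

Answer: cfdc

Derivation:
Hunk 1: at line 1 remove [nluvh,wanhh] add [vgy,eper,tgcyu] -> 7 lines: wded xjjpa vgy eper tgcyu sho cfdc
Hunk 2: at line 1 remove [xjjpa] add [xetdf] -> 7 lines: wded xetdf vgy eper tgcyu sho cfdc
Hunk 3: at line 1 remove [vgy,eper] add [pnoh] -> 6 lines: wded xetdf pnoh tgcyu sho cfdc
Final line 6: cfdc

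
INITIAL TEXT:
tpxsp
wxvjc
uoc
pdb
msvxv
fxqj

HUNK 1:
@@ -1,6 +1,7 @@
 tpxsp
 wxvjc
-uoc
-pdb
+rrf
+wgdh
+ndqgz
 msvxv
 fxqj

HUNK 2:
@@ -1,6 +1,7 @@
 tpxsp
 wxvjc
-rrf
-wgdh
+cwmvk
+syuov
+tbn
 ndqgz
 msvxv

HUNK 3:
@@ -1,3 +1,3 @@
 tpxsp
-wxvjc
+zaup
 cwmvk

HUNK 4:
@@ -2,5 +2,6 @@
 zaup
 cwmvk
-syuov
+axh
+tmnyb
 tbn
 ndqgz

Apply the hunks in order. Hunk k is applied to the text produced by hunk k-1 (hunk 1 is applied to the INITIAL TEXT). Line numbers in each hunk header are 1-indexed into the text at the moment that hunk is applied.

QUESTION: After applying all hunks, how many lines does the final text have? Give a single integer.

Hunk 1: at line 1 remove [uoc,pdb] add [rrf,wgdh,ndqgz] -> 7 lines: tpxsp wxvjc rrf wgdh ndqgz msvxv fxqj
Hunk 2: at line 1 remove [rrf,wgdh] add [cwmvk,syuov,tbn] -> 8 lines: tpxsp wxvjc cwmvk syuov tbn ndqgz msvxv fxqj
Hunk 3: at line 1 remove [wxvjc] add [zaup] -> 8 lines: tpxsp zaup cwmvk syuov tbn ndqgz msvxv fxqj
Hunk 4: at line 2 remove [syuov] add [axh,tmnyb] -> 9 lines: tpxsp zaup cwmvk axh tmnyb tbn ndqgz msvxv fxqj
Final line count: 9

Answer: 9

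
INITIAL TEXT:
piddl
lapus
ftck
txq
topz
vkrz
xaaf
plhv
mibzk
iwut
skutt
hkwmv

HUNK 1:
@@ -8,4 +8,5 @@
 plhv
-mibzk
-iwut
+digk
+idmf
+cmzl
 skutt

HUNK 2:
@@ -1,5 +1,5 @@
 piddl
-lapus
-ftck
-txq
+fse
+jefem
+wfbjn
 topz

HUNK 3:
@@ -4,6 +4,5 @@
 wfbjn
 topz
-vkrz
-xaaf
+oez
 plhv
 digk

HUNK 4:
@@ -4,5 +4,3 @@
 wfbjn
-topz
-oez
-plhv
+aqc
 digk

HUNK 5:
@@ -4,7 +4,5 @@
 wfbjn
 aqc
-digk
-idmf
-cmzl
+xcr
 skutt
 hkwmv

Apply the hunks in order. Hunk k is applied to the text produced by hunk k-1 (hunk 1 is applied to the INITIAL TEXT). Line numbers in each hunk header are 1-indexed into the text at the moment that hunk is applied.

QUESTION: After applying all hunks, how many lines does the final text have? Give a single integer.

Hunk 1: at line 8 remove [mibzk,iwut] add [digk,idmf,cmzl] -> 13 lines: piddl lapus ftck txq topz vkrz xaaf plhv digk idmf cmzl skutt hkwmv
Hunk 2: at line 1 remove [lapus,ftck,txq] add [fse,jefem,wfbjn] -> 13 lines: piddl fse jefem wfbjn topz vkrz xaaf plhv digk idmf cmzl skutt hkwmv
Hunk 3: at line 4 remove [vkrz,xaaf] add [oez] -> 12 lines: piddl fse jefem wfbjn topz oez plhv digk idmf cmzl skutt hkwmv
Hunk 4: at line 4 remove [topz,oez,plhv] add [aqc] -> 10 lines: piddl fse jefem wfbjn aqc digk idmf cmzl skutt hkwmv
Hunk 5: at line 4 remove [digk,idmf,cmzl] add [xcr] -> 8 lines: piddl fse jefem wfbjn aqc xcr skutt hkwmv
Final line count: 8

Answer: 8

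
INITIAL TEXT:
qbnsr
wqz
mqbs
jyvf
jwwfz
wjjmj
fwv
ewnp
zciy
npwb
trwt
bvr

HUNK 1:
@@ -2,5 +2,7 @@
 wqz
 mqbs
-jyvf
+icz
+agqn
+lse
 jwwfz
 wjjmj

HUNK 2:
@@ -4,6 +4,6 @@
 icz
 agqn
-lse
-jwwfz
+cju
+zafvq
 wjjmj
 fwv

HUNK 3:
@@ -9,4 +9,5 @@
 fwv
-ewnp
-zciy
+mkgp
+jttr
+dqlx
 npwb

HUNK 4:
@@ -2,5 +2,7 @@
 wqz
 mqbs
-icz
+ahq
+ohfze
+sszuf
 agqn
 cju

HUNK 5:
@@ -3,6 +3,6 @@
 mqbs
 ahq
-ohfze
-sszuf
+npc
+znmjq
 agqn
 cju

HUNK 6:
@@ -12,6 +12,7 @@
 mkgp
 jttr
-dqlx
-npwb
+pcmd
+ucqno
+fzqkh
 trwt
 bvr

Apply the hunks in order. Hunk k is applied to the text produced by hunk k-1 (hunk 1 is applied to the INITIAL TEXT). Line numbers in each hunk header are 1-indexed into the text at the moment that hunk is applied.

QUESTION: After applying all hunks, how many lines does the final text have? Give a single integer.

Hunk 1: at line 2 remove [jyvf] add [icz,agqn,lse] -> 14 lines: qbnsr wqz mqbs icz agqn lse jwwfz wjjmj fwv ewnp zciy npwb trwt bvr
Hunk 2: at line 4 remove [lse,jwwfz] add [cju,zafvq] -> 14 lines: qbnsr wqz mqbs icz agqn cju zafvq wjjmj fwv ewnp zciy npwb trwt bvr
Hunk 3: at line 9 remove [ewnp,zciy] add [mkgp,jttr,dqlx] -> 15 lines: qbnsr wqz mqbs icz agqn cju zafvq wjjmj fwv mkgp jttr dqlx npwb trwt bvr
Hunk 4: at line 2 remove [icz] add [ahq,ohfze,sszuf] -> 17 lines: qbnsr wqz mqbs ahq ohfze sszuf agqn cju zafvq wjjmj fwv mkgp jttr dqlx npwb trwt bvr
Hunk 5: at line 3 remove [ohfze,sszuf] add [npc,znmjq] -> 17 lines: qbnsr wqz mqbs ahq npc znmjq agqn cju zafvq wjjmj fwv mkgp jttr dqlx npwb trwt bvr
Hunk 6: at line 12 remove [dqlx,npwb] add [pcmd,ucqno,fzqkh] -> 18 lines: qbnsr wqz mqbs ahq npc znmjq agqn cju zafvq wjjmj fwv mkgp jttr pcmd ucqno fzqkh trwt bvr
Final line count: 18

Answer: 18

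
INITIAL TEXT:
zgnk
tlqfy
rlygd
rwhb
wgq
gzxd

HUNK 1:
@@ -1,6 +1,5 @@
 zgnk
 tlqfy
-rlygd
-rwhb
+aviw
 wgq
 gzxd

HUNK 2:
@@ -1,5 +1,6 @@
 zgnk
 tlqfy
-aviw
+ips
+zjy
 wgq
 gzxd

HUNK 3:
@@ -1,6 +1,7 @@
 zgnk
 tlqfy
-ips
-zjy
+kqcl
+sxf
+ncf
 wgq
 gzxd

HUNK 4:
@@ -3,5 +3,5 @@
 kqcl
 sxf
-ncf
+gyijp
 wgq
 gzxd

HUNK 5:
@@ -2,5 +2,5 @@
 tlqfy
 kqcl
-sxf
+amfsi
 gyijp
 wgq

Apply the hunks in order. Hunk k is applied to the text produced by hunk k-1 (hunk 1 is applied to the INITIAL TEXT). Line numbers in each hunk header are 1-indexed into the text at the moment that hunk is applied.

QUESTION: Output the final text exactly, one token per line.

Answer: zgnk
tlqfy
kqcl
amfsi
gyijp
wgq
gzxd

Derivation:
Hunk 1: at line 1 remove [rlygd,rwhb] add [aviw] -> 5 lines: zgnk tlqfy aviw wgq gzxd
Hunk 2: at line 1 remove [aviw] add [ips,zjy] -> 6 lines: zgnk tlqfy ips zjy wgq gzxd
Hunk 3: at line 1 remove [ips,zjy] add [kqcl,sxf,ncf] -> 7 lines: zgnk tlqfy kqcl sxf ncf wgq gzxd
Hunk 4: at line 3 remove [ncf] add [gyijp] -> 7 lines: zgnk tlqfy kqcl sxf gyijp wgq gzxd
Hunk 5: at line 2 remove [sxf] add [amfsi] -> 7 lines: zgnk tlqfy kqcl amfsi gyijp wgq gzxd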